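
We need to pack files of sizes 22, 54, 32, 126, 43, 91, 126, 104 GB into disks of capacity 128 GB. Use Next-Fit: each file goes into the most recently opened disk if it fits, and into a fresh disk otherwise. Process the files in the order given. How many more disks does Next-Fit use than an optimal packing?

1

Next-Fit: [22,54,32] [126] [43] [91] [126] [104] → 6 disks.
Total size 598 GB; any packing needs at least ⌈598/128⌉ = 5 disks.
An optimal packing achieves that bound: [126] [126] [104,22] [91,32] [54,43] → 5 disks.
Excess: 6 − 5 = 1.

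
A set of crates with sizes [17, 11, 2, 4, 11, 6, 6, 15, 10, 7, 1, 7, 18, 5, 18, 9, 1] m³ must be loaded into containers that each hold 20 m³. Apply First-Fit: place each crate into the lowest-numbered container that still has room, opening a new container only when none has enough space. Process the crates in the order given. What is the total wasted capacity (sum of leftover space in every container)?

Put 17 m³ in container 1; 3 m³ remain.
Put 11 m³ in container 2; 9 m³ remain.
Put 2 m³ in container 1; 1 m³ remain.
Put 4 m³ in container 2; 5 m³ remain.
Put 11 m³ in container 3; 9 m³ remain.
Put 6 m³ in container 3; 3 m³ remain.
Put 6 m³ in container 4; 14 m³ remain.
Put 15 m³ in container 5; 5 m³ remain.
Put 10 m³ in container 4; 4 m³ remain.
Put 7 m³ in container 6; 13 m³ remain.
Put 1 m³ in container 1; 0 m³ remain.
Put 7 m³ in container 6; 6 m³ remain.
Put 18 m³ in container 7; 2 m³ remain.
Put 5 m³ in container 2; 0 m³ remain.
Put 18 m³ in container 8; 2 m³ remain.
Put 9 m³ in container 9; 11 m³ remain.
Put 1 m³ in container 3; 2 m³ remain.
9 containers × 20 m³ = 180 m³; used 148 m³; unused 32 m³.

32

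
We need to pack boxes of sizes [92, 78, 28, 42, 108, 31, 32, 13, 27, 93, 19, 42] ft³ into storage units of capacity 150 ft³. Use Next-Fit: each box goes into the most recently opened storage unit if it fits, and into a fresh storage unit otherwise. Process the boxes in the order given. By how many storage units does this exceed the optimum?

Next-Fit: [92] [78,28,42] [108,31] [32,13,27] [93,19] [42] → 6 storage units.
Total size 605 ft³; any packing needs at least ⌈605/150⌉ = 5 storage units.
An optimal packing achieves that bound: [108,42] [93,42,13] [92,32,19] [78,31,28] [27] → 5 storage units.
Excess: 6 − 5 = 1.

1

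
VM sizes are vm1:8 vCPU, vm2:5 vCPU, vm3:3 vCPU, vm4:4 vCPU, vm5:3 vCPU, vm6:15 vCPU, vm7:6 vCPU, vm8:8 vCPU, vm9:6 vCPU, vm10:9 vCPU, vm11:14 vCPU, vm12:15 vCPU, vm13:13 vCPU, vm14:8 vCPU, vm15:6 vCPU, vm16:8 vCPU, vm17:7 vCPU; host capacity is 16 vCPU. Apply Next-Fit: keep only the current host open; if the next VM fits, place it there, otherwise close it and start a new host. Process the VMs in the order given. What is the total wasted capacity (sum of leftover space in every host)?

host 1: place vm1 (8 vCPU), 8 vCPU left
host 1: place vm2 (5 vCPU), 3 vCPU left
host 1: place vm3 (3 vCPU), 0 vCPU left
host 2: place vm4 (4 vCPU), 12 vCPU left
host 2: place vm5 (3 vCPU), 9 vCPU left
host 3: place vm6 (15 vCPU), 1 vCPU left
host 4: place vm7 (6 vCPU), 10 vCPU left
host 4: place vm8 (8 vCPU), 2 vCPU left
host 5: place vm9 (6 vCPU), 10 vCPU left
host 5: place vm10 (9 vCPU), 1 vCPU left
host 6: place vm11 (14 vCPU), 2 vCPU left
host 7: place vm12 (15 vCPU), 1 vCPU left
host 8: place vm13 (13 vCPU), 3 vCPU left
host 9: place vm14 (8 vCPU), 8 vCPU left
host 9: place vm15 (6 vCPU), 2 vCPU left
host 10: place vm16 (8 vCPU), 8 vCPU left
host 10: place vm17 (7 vCPU), 1 vCPU left
10 hosts × 16 vCPU = 160 vCPU; used 138 vCPU; unused 22 vCPU.

22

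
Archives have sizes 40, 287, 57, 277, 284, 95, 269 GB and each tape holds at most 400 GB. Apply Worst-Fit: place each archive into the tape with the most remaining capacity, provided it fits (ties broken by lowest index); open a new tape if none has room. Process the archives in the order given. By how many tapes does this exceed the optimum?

0

Worst-Fit: [40,287,57] [277,95] [284] [269] → 4 tapes.
Total size 1309 GB; any packing needs at least ⌈1309/400⌉ = 4 tapes.
So 4 is already optimal.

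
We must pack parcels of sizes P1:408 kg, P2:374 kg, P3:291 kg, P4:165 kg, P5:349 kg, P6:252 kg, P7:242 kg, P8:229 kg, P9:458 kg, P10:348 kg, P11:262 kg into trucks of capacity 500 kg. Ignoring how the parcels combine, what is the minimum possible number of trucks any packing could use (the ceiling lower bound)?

Total size = 408 + 374 + 291 + 165 + 349 + 252 + 242 + 229 + 458 + 348 + 262 = 3378 kg.
⌈3378 / 500⌉ = 7.

7 trucks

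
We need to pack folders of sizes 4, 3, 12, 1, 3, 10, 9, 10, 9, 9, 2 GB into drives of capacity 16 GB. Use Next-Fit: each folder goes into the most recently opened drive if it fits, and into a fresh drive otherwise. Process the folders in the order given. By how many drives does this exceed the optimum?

1

Next-Fit: [4,3] [12,1,3] [10] [9] [10] [9] [9,2] → 7 drives.
6 folders exceed 8 GB (half the capacity), and no two of those can share a drive, so at least 6 drives are needed.
An optimal packing achieves that bound: [12,4] [10,3,3] [10,2,1] [9] [9] [9] → 6 drives.
Excess: 7 − 6 = 1.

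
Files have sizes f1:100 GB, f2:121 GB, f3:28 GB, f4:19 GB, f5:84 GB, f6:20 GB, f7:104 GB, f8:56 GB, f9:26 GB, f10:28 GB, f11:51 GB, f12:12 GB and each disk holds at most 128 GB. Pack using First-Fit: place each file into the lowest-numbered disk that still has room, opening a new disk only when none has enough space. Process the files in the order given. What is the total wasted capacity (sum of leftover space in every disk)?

disk 1: place f1 (100 GB), 28 GB left
disk 2: place f2 (121 GB), 7 GB left
disk 1: place f3 (28 GB), 0 GB left
disk 3: place f4 (19 GB), 109 GB left
disk 3: place f5 (84 GB), 25 GB left
disk 3: place f6 (20 GB), 5 GB left
disk 4: place f7 (104 GB), 24 GB left
disk 5: place f8 (56 GB), 72 GB left
disk 5: place f9 (26 GB), 46 GB left
disk 5: place f10 (28 GB), 18 GB left
disk 6: place f11 (51 GB), 77 GB left
disk 4: place f12 (12 GB), 12 GB left
6 disks × 128 GB = 768 GB; used 649 GB; unused 119 GB.

119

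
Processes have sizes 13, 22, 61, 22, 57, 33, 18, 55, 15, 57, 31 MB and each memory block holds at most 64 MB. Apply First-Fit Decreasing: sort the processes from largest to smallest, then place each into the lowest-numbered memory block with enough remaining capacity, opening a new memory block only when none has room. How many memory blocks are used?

7

Sorted descending: 61, 57, 57, 55, 33, 31, 22, 22, 18, 15, 13.
Put 61 MB in memory block 1; 3 MB remain.
Put 57 MB in memory block 2; 7 MB remain.
Put 57 MB in memory block 3; 7 MB remain.
Put 55 MB in memory block 4; 9 MB remain.
Put 33 MB in memory block 5; 31 MB remain.
Put 31 MB in memory block 5; 0 MB remain.
Put 22 MB in memory block 6; 42 MB remain.
Put 22 MB in memory block 6; 20 MB remain.
Put 18 MB in memory block 6; 2 MB remain.
Put 15 MB in memory block 7; 49 MB remain.
Put 13 MB in memory block 7; 36 MB remain.
Final memory blocks: [61] [57] [57] [55] [33,31] [22,22,18] [15,13].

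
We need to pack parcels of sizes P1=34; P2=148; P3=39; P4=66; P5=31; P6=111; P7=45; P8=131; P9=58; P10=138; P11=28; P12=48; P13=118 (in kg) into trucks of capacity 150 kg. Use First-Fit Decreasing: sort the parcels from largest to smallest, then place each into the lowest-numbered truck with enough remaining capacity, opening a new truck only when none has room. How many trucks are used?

8 trucks

Sorted descending: 148, 138, 131, 118, 111, 66, 58, 48, 45, 39, 34, 31, 28.
Put 148 kg in truck 1; 2 kg remain.
Put 138 kg in truck 2; 12 kg remain.
Put 131 kg in truck 3; 19 kg remain.
Put 118 kg in truck 4; 32 kg remain.
Put 111 kg in truck 5; 39 kg remain.
Put 66 kg in truck 6; 84 kg remain.
Put 58 kg in truck 6; 26 kg remain.
Put 48 kg in truck 7; 102 kg remain.
Put 45 kg in truck 7; 57 kg remain.
Put 39 kg in truck 5; 0 kg remain.
Put 34 kg in truck 7; 23 kg remain.
Put 31 kg in truck 4; 1 kg remain.
Put 28 kg in truck 8; 122 kg remain.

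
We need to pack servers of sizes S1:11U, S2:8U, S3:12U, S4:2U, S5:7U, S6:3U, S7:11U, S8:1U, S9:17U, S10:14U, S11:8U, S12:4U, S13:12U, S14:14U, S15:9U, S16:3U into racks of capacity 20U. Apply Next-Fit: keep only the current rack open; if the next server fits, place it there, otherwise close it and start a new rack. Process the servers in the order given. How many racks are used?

rack 1: place S1 (11U), 9U left
rack 1: place S2 (8U), 1U left
rack 2: place S3 (12U), 8U left
rack 2: place S4 (2U), 6U left
rack 3: place S5 (7U), 13U left
rack 3: place S6 (3U), 10U left
rack 4: place S7 (11U), 9U left
rack 4: place S8 (1U), 8U left
rack 5: place S9 (17U), 3U left
rack 6: place S10 (14U), 6U left
rack 7: place S11 (8U), 12U left
rack 7: place S12 (4U), 8U left
rack 8: place S13 (12U), 8U left
rack 9: place S14 (14U), 6U left
rack 10: place S15 (9U), 11U left
rack 10: place S16 (3U), 8U left

10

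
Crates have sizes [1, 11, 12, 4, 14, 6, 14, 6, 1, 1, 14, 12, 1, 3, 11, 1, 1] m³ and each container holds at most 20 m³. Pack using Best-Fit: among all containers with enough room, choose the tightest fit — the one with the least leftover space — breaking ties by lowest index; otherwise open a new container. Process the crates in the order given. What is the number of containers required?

container 1: place 1 m³, 19 m³ left
container 1: place 11 m³, 8 m³ left
container 2: place 12 m³, 8 m³ left
container 1: place 4 m³, 4 m³ left
container 3: place 14 m³, 6 m³ left
container 3: place 6 m³, 0 m³ left
container 4: place 14 m³, 6 m³ left
container 4: place 6 m³, 0 m³ left
container 1: place 1 m³, 3 m³ left
container 1: place 1 m³, 2 m³ left
container 5: place 14 m³, 6 m³ left
container 6: place 12 m³, 8 m³ left
container 1: place 1 m³, 1 m³ left
container 5: place 3 m³, 3 m³ left
container 7: place 11 m³, 9 m³ left
container 1: place 1 m³, 0 m³ left
container 5: place 1 m³, 2 m³ left
Final containers: [1,11,4,1,1,1,1] [12] [14,6] [14,6] [14,3,1] [12] [11].

7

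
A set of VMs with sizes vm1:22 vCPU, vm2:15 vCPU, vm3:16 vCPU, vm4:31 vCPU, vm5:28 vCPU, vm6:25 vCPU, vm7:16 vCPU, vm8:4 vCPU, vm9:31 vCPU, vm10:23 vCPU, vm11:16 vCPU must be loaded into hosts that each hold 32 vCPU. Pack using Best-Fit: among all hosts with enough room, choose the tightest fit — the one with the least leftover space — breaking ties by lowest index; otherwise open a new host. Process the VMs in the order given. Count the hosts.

host 1: place vm1 (22 vCPU), 10 vCPU left
host 2: place vm2 (15 vCPU), 17 vCPU left
host 2: place vm3 (16 vCPU), 1 vCPU left
host 3: place vm4 (31 vCPU), 1 vCPU left
host 4: place vm5 (28 vCPU), 4 vCPU left
host 5: place vm6 (25 vCPU), 7 vCPU left
host 6: place vm7 (16 vCPU), 16 vCPU left
host 4: place vm8 (4 vCPU), 0 vCPU left
host 7: place vm9 (31 vCPU), 1 vCPU left
host 8: place vm10 (23 vCPU), 9 vCPU left
host 6: place vm11 (16 vCPU), 0 vCPU left
Final hosts: [22] [15,16] [31] [28,4] [25] [16,16] [31] [23].

8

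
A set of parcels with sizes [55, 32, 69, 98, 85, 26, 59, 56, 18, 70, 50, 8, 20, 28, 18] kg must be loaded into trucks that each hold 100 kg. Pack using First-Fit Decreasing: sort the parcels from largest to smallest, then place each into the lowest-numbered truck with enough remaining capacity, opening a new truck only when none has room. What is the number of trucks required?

8

Sorted descending: 98, 85, 70, 69, 59, 56, 55, 50, 32, 28, 26, 20, 18, 18, 8.
98 kg → truck 1 (remaining 2 kg)
85 kg → truck 2 (remaining 15 kg)
70 kg → truck 3 (remaining 30 kg)
69 kg → truck 4 (remaining 31 kg)
59 kg → truck 5 (remaining 41 kg)
56 kg → truck 6 (remaining 44 kg)
55 kg → truck 7 (remaining 45 kg)
50 kg → truck 8 (remaining 50 kg)
32 kg → truck 5 (remaining 9 kg)
28 kg → truck 3 (remaining 2 kg)
26 kg → truck 4 (remaining 5 kg)
20 kg → truck 6 (remaining 24 kg)
18 kg → truck 6 (remaining 6 kg)
18 kg → truck 7 (remaining 27 kg)
8 kg → truck 2 (remaining 7 kg)
Final trucks: [98] [85,8] [70,28] [69,26] [59,32] [56,20,18] [55,18] [50].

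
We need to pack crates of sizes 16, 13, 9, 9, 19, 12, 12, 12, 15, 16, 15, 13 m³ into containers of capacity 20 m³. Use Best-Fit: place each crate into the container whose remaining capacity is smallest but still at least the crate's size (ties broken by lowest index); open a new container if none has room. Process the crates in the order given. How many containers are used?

11

container 1: place 16 m³, 4 m³ left
container 2: place 13 m³, 7 m³ left
container 3: place 9 m³, 11 m³ left
container 3: place 9 m³, 2 m³ left
container 4: place 19 m³, 1 m³ left
container 5: place 12 m³, 8 m³ left
container 6: place 12 m³, 8 m³ left
container 7: place 12 m³, 8 m³ left
container 8: place 15 m³, 5 m³ left
container 9: place 16 m³, 4 m³ left
container 10: place 15 m³, 5 m³ left
container 11: place 13 m³, 7 m³ left
Final containers: [16] [13] [9,9] [19] [12] [12] [12] [15] [16] [15] [13].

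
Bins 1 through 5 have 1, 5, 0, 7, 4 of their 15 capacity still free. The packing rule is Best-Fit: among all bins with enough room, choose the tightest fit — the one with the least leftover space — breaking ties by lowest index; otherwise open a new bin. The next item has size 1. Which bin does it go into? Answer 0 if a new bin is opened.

1

Bins with room: bin 1 (1), bin 2 (5), bin 4 (7), bin 5 (4).
Tightest fit is bin 1 with 1 free.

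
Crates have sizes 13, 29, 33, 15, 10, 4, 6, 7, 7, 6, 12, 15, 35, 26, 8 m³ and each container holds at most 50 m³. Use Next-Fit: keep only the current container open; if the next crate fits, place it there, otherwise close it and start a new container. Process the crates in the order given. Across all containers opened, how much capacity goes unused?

container 1: place 13 m³, 37 m³ left
container 1: place 29 m³, 8 m³ left
container 2: place 33 m³, 17 m³ left
container 2: place 15 m³, 2 m³ left
container 3: place 10 m³, 40 m³ left
container 3: place 4 m³, 36 m³ left
container 3: place 6 m³, 30 m³ left
container 3: place 7 m³, 23 m³ left
container 3: place 7 m³, 16 m³ left
container 3: place 6 m³, 10 m³ left
container 4: place 12 m³, 38 m³ left
container 4: place 15 m³, 23 m³ left
container 5: place 35 m³, 15 m³ left
container 6: place 26 m³, 24 m³ left
container 6: place 8 m³, 16 m³ left
6 containers × 50 m³ = 300 m³; used 226 m³; unused 74 m³.

74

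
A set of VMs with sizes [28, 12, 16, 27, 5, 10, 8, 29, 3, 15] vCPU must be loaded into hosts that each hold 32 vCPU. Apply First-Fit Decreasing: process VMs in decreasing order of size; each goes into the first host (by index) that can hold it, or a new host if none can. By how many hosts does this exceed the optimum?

0

First-Fit Decreasing: [29,3] [28] [27,5] [16,15] [12,10,8] → 5 hosts.
Total size 153 vCPU; any packing needs at least ⌈153/32⌉ = 5 hosts.
So 5 is already optimal.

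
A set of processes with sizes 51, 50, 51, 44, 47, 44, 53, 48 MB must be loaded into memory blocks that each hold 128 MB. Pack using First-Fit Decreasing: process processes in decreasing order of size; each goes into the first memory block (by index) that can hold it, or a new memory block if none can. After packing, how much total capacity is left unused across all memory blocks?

124

Sorted descending: 53, 51, 51, 50, 48, 47, 44, 44.
Put 53 MB in memory block 1; 75 MB remain.
Put 51 MB in memory block 1; 24 MB remain.
Put 51 MB in memory block 2; 77 MB remain.
Put 50 MB in memory block 2; 27 MB remain.
Put 48 MB in memory block 3; 80 MB remain.
Put 47 MB in memory block 3; 33 MB remain.
Put 44 MB in memory block 4; 84 MB remain.
Put 44 MB in memory block 4; 40 MB remain.
4 memory blocks × 128 MB = 512 MB; used 388 MB; unused 124 MB.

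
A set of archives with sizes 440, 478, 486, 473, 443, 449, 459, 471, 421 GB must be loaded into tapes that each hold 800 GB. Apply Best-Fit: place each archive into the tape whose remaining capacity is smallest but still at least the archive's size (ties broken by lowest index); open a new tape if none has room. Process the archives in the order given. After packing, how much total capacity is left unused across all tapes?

3080

Put 440 GB in tape 1; 360 GB remain.
Put 478 GB in tape 2; 322 GB remain.
Put 486 GB in tape 3; 314 GB remain.
Put 473 GB in tape 4; 327 GB remain.
Put 443 GB in tape 5; 357 GB remain.
Put 449 GB in tape 6; 351 GB remain.
Put 459 GB in tape 7; 341 GB remain.
Put 471 GB in tape 8; 329 GB remain.
Put 421 GB in tape 9; 379 GB remain.
9 tapes × 800 GB = 7200 GB; used 4120 GB; unused 3080 GB.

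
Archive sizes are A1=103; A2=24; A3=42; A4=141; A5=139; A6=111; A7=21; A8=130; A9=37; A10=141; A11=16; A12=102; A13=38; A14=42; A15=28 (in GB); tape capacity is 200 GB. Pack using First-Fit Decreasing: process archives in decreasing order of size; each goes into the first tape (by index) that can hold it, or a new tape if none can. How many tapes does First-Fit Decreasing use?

7

Sorted descending: 141, 141, 139, 130, 111, 103, 102, 42, 42, 38, 37, 28, 24, 21, 16.
Put 141 GB in tape 1; 59 GB remain.
Put 141 GB in tape 2; 59 GB remain.
Put 139 GB in tape 3; 61 GB remain.
Put 130 GB in tape 4; 70 GB remain.
Put 111 GB in tape 5; 89 GB remain.
Put 103 GB in tape 6; 97 GB remain.
Put 102 GB in tape 7; 98 GB remain.
Put 42 GB in tape 1; 17 GB remain.
Put 42 GB in tape 2; 17 GB remain.
Put 38 GB in tape 3; 23 GB remain.
Put 37 GB in tape 4; 33 GB remain.
Put 28 GB in tape 4; 5 GB remain.
Put 24 GB in tape 5; 65 GB remain.
Put 21 GB in tape 3; 2 GB remain.
Put 16 GB in tape 1; 1 GB remain.
Final tapes: [141,42,16] [141,42] [139,38,21] [130,37,28] [111,24] [103] [102].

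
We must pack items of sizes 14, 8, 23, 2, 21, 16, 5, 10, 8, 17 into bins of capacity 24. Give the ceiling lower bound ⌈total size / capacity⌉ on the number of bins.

6

Total size = 14 + 8 + 23 + 2 + 21 + 16 + 5 + 10 + 8 + 17 = 124.
⌈124 / 24⌉ = 6.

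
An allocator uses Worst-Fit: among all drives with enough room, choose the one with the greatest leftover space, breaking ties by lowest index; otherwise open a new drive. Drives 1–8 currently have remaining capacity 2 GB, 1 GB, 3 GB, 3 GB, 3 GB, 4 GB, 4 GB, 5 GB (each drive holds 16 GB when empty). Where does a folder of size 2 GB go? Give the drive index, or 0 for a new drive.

8

Drives with room: drive 1 (2 GB), drive 3 (3 GB), drive 4 (3 GB), drive 5 (3 GB), drive 6 (4 GB), drive 7 (4 GB), drive 8 (5 GB).
Most room is drive 8 with 5 GB free.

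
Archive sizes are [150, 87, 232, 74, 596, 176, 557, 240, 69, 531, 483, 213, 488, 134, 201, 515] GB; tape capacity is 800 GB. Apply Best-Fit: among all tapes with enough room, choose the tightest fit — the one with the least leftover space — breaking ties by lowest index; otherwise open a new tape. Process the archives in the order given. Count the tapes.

Put 150 GB in tape 1; 650 GB remain.
Put 87 GB in tape 1; 563 GB remain.
Put 232 GB in tape 1; 331 GB remain.
Put 74 GB in tape 1; 257 GB remain.
Put 596 GB in tape 2; 204 GB remain.
Put 176 GB in tape 2; 28 GB remain.
Put 557 GB in tape 3; 243 GB remain.
Put 240 GB in tape 3; 3 GB remain.
Put 69 GB in tape 1; 188 GB remain.
Put 531 GB in tape 4; 269 GB remain.
Put 483 GB in tape 5; 317 GB remain.
Put 213 GB in tape 4; 56 GB remain.
Put 488 GB in tape 6; 312 GB remain.
Put 134 GB in tape 1; 54 GB remain.
Put 201 GB in tape 6; 111 GB remain.
Put 515 GB in tape 7; 285 GB remain.
Final tapes: [150,87,232,74,69,134] [596,176] [557,240] [531,213] [483] [488,201] [515].

7 tapes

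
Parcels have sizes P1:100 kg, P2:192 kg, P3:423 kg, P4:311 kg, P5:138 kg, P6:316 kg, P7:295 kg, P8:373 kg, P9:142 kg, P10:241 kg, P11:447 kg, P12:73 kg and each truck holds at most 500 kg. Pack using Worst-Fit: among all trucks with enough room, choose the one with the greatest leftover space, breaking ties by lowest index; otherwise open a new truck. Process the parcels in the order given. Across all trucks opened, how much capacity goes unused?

truck 1: place P1 (100 kg), 400 kg left
truck 1: place P2 (192 kg), 208 kg left
truck 2: place P3 (423 kg), 77 kg left
truck 3: place P4 (311 kg), 189 kg left
truck 1: place P5 (138 kg), 70 kg left
truck 4: place P6 (316 kg), 184 kg left
truck 5: place P7 (295 kg), 205 kg left
truck 6: place P8 (373 kg), 127 kg left
truck 5: place P9 (142 kg), 63 kg left
truck 7: place P10 (241 kg), 259 kg left
truck 8: place P11 (447 kg), 53 kg left
truck 7: place P12 (73 kg), 186 kg left
8 trucks × 500 kg = 4000 kg; used 3051 kg; unused 949 kg.

949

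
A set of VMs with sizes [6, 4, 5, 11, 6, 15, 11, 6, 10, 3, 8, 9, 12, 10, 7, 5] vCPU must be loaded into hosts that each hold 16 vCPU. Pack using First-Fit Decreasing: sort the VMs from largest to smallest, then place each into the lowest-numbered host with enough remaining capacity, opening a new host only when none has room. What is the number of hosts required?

Sorted descending: 15, 12, 11, 11, 10, 10, 9, 8, 7, 6, 6, 6, 5, 5, 4, 3.
host 1: place 15 vCPU, 1 vCPU left
host 2: place 12 vCPU, 4 vCPU left
host 3: place 11 vCPU, 5 vCPU left
host 4: place 11 vCPU, 5 vCPU left
host 5: place 10 vCPU, 6 vCPU left
host 6: place 10 vCPU, 6 vCPU left
host 7: place 9 vCPU, 7 vCPU left
host 8: place 8 vCPU, 8 vCPU left
host 7: place 7 vCPU, 0 vCPU left
host 5: place 6 vCPU, 0 vCPU left
host 6: place 6 vCPU, 0 vCPU left
host 8: place 6 vCPU, 2 vCPU left
host 3: place 5 vCPU, 0 vCPU left
host 4: place 5 vCPU, 0 vCPU left
host 2: place 4 vCPU, 0 vCPU left
host 9: place 3 vCPU, 13 vCPU left

9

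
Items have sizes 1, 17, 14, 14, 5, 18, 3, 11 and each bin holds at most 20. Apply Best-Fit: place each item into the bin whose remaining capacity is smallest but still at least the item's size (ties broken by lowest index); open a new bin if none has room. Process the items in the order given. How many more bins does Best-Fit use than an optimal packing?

Best-Fit: [1,17] [14,5] [14,3] [18] [11] → 5 bins.
Total size 83; any packing needs at least ⌈83/20⌉ = 5 bins.
So 5 is already optimal.

0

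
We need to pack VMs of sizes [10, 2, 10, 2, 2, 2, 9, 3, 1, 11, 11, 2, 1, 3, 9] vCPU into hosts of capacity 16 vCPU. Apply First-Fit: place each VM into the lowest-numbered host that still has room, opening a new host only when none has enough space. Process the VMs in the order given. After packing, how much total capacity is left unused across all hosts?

host 1: place 10 vCPU, 6 vCPU left
host 1: place 2 vCPU, 4 vCPU left
host 2: place 10 vCPU, 6 vCPU left
host 1: place 2 vCPU, 2 vCPU left
host 1: place 2 vCPU, 0 vCPU left
host 2: place 2 vCPU, 4 vCPU left
host 3: place 9 vCPU, 7 vCPU left
host 2: place 3 vCPU, 1 vCPU left
host 2: place 1 vCPU, 0 vCPU left
host 4: place 11 vCPU, 5 vCPU left
host 5: place 11 vCPU, 5 vCPU left
host 3: place 2 vCPU, 5 vCPU left
host 3: place 1 vCPU, 4 vCPU left
host 3: place 3 vCPU, 1 vCPU left
host 6: place 9 vCPU, 7 vCPU left
6 hosts × 16 vCPU = 96 vCPU; used 78 vCPU; unused 18 vCPU.

18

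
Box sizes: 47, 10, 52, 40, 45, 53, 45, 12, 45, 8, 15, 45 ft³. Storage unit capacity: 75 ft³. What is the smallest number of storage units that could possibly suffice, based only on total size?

Total size = 47 + 10 + 52 + 40 + 45 + 53 + 45 + 12 + 45 + 8 + 15 + 45 = 417 ft³.
⌈417 / 75⌉ = 6.

6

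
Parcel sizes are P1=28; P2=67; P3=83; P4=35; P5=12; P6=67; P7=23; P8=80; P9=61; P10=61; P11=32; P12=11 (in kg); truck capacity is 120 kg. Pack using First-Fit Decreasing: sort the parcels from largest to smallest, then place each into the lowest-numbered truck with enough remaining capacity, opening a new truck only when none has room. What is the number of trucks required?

6 trucks

Sorted descending: 83, 80, 67, 67, 61, 61, 35, 32, 28, 23, 12, 11.
truck 1: place 83 kg, 37 kg left
truck 2: place 80 kg, 40 kg left
truck 3: place 67 kg, 53 kg left
truck 4: place 67 kg, 53 kg left
truck 5: place 61 kg, 59 kg left
truck 6: place 61 kg, 59 kg left
truck 1: place 35 kg, 2 kg left
truck 2: place 32 kg, 8 kg left
truck 3: place 28 kg, 25 kg left
truck 3: place 23 kg, 2 kg left
truck 4: place 12 kg, 41 kg left
truck 4: place 11 kg, 30 kg left
Final trucks: [83,35] [80,32] [67,28,23] [67,12,11] [61] [61].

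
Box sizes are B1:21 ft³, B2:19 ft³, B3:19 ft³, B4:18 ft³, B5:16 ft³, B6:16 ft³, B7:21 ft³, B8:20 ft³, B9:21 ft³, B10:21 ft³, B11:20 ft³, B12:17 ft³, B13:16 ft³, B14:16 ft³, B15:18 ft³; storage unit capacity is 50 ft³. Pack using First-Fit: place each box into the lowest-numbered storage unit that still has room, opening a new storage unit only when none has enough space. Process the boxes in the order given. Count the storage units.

B1 (21 ft³) → storage unit 1 (remaining 29 ft³)
B2 (19 ft³) → storage unit 1 (remaining 10 ft³)
B3 (19 ft³) → storage unit 2 (remaining 31 ft³)
B4 (18 ft³) → storage unit 2 (remaining 13 ft³)
B5 (16 ft³) → storage unit 3 (remaining 34 ft³)
B6 (16 ft³) → storage unit 3 (remaining 18 ft³)
B7 (21 ft³) → storage unit 4 (remaining 29 ft³)
B8 (20 ft³) → storage unit 4 (remaining 9 ft³)
B9 (21 ft³) → storage unit 5 (remaining 29 ft³)
B10 (21 ft³) → storage unit 5 (remaining 8 ft³)
B11 (20 ft³) → storage unit 6 (remaining 30 ft³)
B12 (17 ft³) → storage unit 3 (remaining 1 ft³)
B13 (16 ft³) → storage unit 6 (remaining 14 ft³)
B14 (16 ft³) → storage unit 7 (remaining 34 ft³)
B15 (18 ft³) → storage unit 7 (remaining 16 ft³)

7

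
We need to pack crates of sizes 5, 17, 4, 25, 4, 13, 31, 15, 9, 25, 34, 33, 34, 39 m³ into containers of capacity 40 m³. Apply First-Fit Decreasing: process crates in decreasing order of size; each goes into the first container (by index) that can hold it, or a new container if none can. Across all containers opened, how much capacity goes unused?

32

Sorted descending: 39, 34, 34, 33, 31, 25, 25, 17, 15, 13, 9, 5, 4, 4.
container 1: place 39 m³, 1 m³ left
container 2: place 34 m³, 6 m³ left
container 3: place 34 m³, 6 m³ left
container 4: place 33 m³, 7 m³ left
container 5: place 31 m³, 9 m³ left
container 6: place 25 m³, 15 m³ left
container 7: place 25 m³, 15 m³ left
container 8: place 17 m³, 23 m³ left
container 6: place 15 m³, 0 m³ left
container 7: place 13 m³, 2 m³ left
container 5: place 9 m³, 0 m³ left
container 2: place 5 m³, 1 m³ left
container 3: place 4 m³, 2 m³ left
container 4: place 4 m³, 3 m³ left
8 containers × 40 m³ = 320 m³; used 288 m³; unused 32 m³.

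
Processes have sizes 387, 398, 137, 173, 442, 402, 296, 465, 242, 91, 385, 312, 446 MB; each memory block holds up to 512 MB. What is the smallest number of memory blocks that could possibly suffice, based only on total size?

9

Total size = 387 + 398 + 137 + 173 + 442 + 402 + 296 + 465 + 242 + 91 + 385 + 312 + 446 = 4176 MB.
⌈4176 / 512⌉ = 9.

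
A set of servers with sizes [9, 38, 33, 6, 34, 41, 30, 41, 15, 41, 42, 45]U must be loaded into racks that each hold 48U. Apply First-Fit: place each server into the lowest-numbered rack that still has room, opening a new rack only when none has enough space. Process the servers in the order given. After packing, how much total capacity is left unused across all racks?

57

9U → rack 1 (remaining 39U)
38U → rack 1 (remaining 1U)
33U → rack 2 (remaining 15U)
6U → rack 2 (remaining 9U)
34U → rack 3 (remaining 14U)
41U → rack 4 (remaining 7U)
30U → rack 5 (remaining 18U)
41U → rack 6 (remaining 7U)
15U → rack 5 (remaining 3U)
41U → rack 7 (remaining 7U)
42U → rack 8 (remaining 6U)
45U → rack 9 (remaining 3U)
9 racks × 48U = 432U; used 375U; unused 57U.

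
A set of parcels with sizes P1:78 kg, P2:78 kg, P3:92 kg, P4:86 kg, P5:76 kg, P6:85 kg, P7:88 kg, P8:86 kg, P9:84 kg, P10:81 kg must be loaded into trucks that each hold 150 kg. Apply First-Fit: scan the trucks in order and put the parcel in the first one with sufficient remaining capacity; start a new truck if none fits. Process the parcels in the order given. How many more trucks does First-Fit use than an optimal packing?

First-Fit: [78] [78] [92] [86] [76] [85] [88] [86] [84] [81] → 10 trucks.
10 parcels exceed 75 kg (half the capacity), and no two of those can share a truck, so at least 10 trucks are needed.
So 10 is already optimal.

0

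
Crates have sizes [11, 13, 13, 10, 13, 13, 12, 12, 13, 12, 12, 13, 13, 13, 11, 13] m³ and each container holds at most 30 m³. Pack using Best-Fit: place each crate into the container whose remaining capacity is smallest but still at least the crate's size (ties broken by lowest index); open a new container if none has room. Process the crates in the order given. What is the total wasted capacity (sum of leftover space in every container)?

43

container 1: place 11 m³, 19 m³ left
container 1: place 13 m³, 6 m³ left
container 2: place 13 m³, 17 m³ left
container 2: place 10 m³, 7 m³ left
container 3: place 13 m³, 17 m³ left
container 3: place 13 m³, 4 m³ left
container 4: place 12 m³, 18 m³ left
container 4: place 12 m³, 6 m³ left
container 5: place 13 m³, 17 m³ left
container 5: place 12 m³, 5 m³ left
container 6: place 12 m³, 18 m³ left
container 6: place 13 m³, 5 m³ left
container 7: place 13 m³, 17 m³ left
container 7: place 13 m³, 4 m³ left
container 8: place 11 m³, 19 m³ left
container 8: place 13 m³, 6 m³ left
8 containers × 30 m³ = 240 m³; used 197 m³; unused 43 m³.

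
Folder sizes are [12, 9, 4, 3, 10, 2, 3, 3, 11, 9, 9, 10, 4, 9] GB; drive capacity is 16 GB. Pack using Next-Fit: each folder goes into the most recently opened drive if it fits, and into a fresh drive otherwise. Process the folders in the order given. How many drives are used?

8

Put 12 GB in drive 1; 4 GB remain.
Put 9 GB in drive 2; 7 GB remain.
Put 4 GB in drive 2; 3 GB remain.
Put 3 GB in drive 2; 0 GB remain.
Put 10 GB in drive 3; 6 GB remain.
Put 2 GB in drive 3; 4 GB remain.
Put 3 GB in drive 3; 1 GB remain.
Put 3 GB in drive 4; 13 GB remain.
Put 11 GB in drive 4; 2 GB remain.
Put 9 GB in drive 5; 7 GB remain.
Put 9 GB in drive 6; 7 GB remain.
Put 10 GB in drive 7; 6 GB remain.
Put 4 GB in drive 7; 2 GB remain.
Put 9 GB in drive 8; 7 GB remain.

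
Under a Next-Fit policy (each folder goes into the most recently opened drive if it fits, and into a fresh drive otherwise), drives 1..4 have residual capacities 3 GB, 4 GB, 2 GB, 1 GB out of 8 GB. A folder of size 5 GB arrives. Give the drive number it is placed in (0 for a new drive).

0

Next-Fit only looks at drive 4, which has 1 GB free.
5 GB does not fit, so a new drive is opened.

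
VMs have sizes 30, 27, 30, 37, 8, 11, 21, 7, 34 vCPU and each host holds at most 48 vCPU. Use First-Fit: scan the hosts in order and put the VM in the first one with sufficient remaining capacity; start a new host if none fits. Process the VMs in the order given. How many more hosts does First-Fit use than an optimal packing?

First-Fit: [30,8,7] [27,11] [30] [37] [21] [34] → 6 hosts.
Total size 205 vCPU; any packing needs at least ⌈205/48⌉ = 5 hosts.
An optimal packing achieves that bound: [37,11] [34,8] [30,7] [30] [27,21] → 5 hosts.
Excess: 6 − 5 = 1.

1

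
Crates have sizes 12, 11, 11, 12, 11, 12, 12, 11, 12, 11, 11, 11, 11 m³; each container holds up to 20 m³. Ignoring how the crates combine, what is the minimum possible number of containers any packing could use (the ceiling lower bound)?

Total size = 12 + 11 + 11 + 12 + 11 + 12 + 12 + 11 + 12 + 11 + 11 + 11 + 11 = 148 m³.
⌈148 / 20⌉ = 8.

8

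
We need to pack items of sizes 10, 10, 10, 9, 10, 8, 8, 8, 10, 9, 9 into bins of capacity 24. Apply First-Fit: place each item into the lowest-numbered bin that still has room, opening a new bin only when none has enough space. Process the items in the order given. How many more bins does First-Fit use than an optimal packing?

1

First-Fit: [10,10] [10,9] [10,8] [8,8] [10,9] [9] → 6 bins.
Total size 101; any packing needs at least ⌈101/24⌉ = 5 bins.
An optimal packing achieves that bound: [10,10] [10,10] [10,9] [9,9] [8,8,8] → 5 bins.
Excess: 6 − 5 = 1.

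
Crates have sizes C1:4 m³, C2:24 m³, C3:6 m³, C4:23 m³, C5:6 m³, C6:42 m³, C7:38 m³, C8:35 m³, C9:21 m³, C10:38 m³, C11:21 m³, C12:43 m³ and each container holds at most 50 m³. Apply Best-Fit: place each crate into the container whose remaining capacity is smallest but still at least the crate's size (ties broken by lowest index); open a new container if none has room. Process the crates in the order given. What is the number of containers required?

C1 (4 m³) → container 1 (remaining 46 m³)
C2 (24 m³) → container 1 (remaining 22 m³)
C3 (6 m³) → container 1 (remaining 16 m³)
C4 (23 m³) → container 2 (remaining 27 m³)
C5 (6 m³) → container 1 (remaining 10 m³)
C6 (42 m³) → container 3 (remaining 8 m³)
C7 (38 m³) → container 4 (remaining 12 m³)
C8 (35 m³) → container 5 (remaining 15 m³)
C9 (21 m³) → container 2 (remaining 6 m³)
C10 (38 m³) → container 6 (remaining 12 m³)
C11 (21 m³) → container 7 (remaining 29 m³)
C12 (43 m³) → container 8 (remaining 7 m³)

8 containers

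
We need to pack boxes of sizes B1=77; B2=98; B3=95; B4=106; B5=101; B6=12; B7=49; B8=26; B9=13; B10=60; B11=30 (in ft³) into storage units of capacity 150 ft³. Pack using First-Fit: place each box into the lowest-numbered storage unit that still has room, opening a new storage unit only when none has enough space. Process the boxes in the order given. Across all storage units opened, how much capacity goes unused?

Put B1 (77 ft³) in storage unit 1; 73 ft³ remain.
Put B2 (98 ft³) in storage unit 2; 52 ft³ remain.
Put B3 (95 ft³) in storage unit 3; 55 ft³ remain.
Put B4 (106 ft³) in storage unit 4; 44 ft³ remain.
Put B5 (101 ft³) in storage unit 5; 49 ft³ remain.
Put B6 (12 ft³) in storage unit 1; 61 ft³ remain.
Put B7 (49 ft³) in storage unit 1; 12 ft³ remain.
Put B8 (26 ft³) in storage unit 2; 26 ft³ remain.
Put B9 (13 ft³) in storage unit 2; 13 ft³ remain.
Put B10 (60 ft³) in storage unit 6; 90 ft³ remain.
Put B11 (30 ft³) in storage unit 3; 25 ft³ remain.
6 storage units × 150 ft³ = 900 ft³; used 667 ft³; unused 233 ft³.

233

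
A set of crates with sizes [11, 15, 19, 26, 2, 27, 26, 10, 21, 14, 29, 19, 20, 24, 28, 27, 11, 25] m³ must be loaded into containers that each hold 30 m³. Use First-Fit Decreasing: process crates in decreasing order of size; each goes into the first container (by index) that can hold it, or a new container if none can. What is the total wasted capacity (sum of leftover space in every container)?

Sorted descending: 29, 28, 27, 27, 26, 26, 25, 24, 21, 20, 19, 19, 15, 14, 11, 11, 10, 2.
Put 29 m³ in container 1; 1 m³ remain.
Put 28 m³ in container 2; 2 m³ remain.
Put 27 m³ in container 3; 3 m³ remain.
Put 27 m³ in container 4; 3 m³ remain.
Put 26 m³ in container 5; 4 m³ remain.
Put 26 m³ in container 6; 4 m³ remain.
Put 25 m³ in container 7; 5 m³ remain.
Put 24 m³ in container 8; 6 m³ remain.
Put 21 m³ in container 9; 9 m³ remain.
Put 20 m³ in container 10; 10 m³ remain.
Put 19 m³ in container 11; 11 m³ remain.
Put 19 m³ in container 12; 11 m³ remain.
Put 15 m³ in container 13; 15 m³ remain.
Put 14 m³ in container 13; 1 m³ remain.
Put 11 m³ in container 11; 0 m³ remain.
Put 11 m³ in container 12; 0 m³ remain.
Put 10 m³ in container 10; 0 m³ remain.
Put 2 m³ in container 2; 0 m³ remain.
13 containers × 30 m³ = 390 m³; used 354 m³; unused 36 m³.

36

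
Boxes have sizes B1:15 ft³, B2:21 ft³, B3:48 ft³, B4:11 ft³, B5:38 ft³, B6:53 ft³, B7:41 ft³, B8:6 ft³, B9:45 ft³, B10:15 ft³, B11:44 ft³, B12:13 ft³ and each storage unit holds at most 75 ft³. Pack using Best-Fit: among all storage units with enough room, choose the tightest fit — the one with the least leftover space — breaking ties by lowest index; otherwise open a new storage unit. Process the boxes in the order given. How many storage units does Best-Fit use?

6

storage unit 1: place B1 (15 ft³), 60 ft³ left
storage unit 1: place B2 (21 ft³), 39 ft³ left
storage unit 2: place B3 (48 ft³), 27 ft³ left
storage unit 2: place B4 (11 ft³), 16 ft³ left
storage unit 1: place B5 (38 ft³), 1 ft³ left
storage unit 3: place B6 (53 ft³), 22 ft³ left
storage unit 4: place B7 (41 ft³), 34 ft³ left
storage unit 2: place B8 (6 ft³), 10 ft³ left
storage unit 5: place B9 (45 ft³), 30 ft³ left
storage unit 3: place B10 (15 ft³), 7 ft³ left
storage unit 6: place B11 (44 ft³), 31 ft³ left
storage unit 5: place B12 (13 ft³), 17 ft³ left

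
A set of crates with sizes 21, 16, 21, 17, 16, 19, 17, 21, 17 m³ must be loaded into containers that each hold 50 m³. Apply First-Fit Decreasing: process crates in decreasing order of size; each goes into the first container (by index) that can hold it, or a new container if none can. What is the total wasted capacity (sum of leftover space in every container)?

Sorted descending: 21, 21, 21, 19, 17, 17, 17, 16, 16.
21 m³ → container 1 (remaining 29 m³)
21 m³ → container 1 (remaining 8 m³)
21 m³ → container 2 (remaining 29 m³)
19 m³ → container 2 (remaining 10 m³)
17 m³ → container 3 (remaining 33 m³)
17 m³ → container 3 (remaining 16 m³)
17 m³ → container 4 (remaining 33 m³)
16 m³ → container 3 (remaining 0 m³)
16 m³ → container 4 (remaining 17 m³)
4 containers × 50 m³ = 200 m³; used 165 m³; unused 35 m³.

35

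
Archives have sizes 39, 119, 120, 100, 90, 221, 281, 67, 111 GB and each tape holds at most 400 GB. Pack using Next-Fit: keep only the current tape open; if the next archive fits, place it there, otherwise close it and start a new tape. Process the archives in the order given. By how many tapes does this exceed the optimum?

1

Next-Fit: [39,119,120,100] [90,221] [281,67] [111] → 4 tapes.
Total size 1148 GB; any packing needs at least ⌈1148/400⌉ = 3 tapes.
An optimal packing achieves that bound: [281,119] [221,120,39] [111,100,90,67] → 3 tapes.
Excess: 4 − 3 = 1.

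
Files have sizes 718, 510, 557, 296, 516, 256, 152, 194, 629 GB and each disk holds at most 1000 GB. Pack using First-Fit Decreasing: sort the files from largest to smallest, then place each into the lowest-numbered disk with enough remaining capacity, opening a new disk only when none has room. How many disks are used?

5

Sorted descending: 718, 629, 557, 516, 510, 296, 256, 194, 152.
disk 1: place 718 GB, 282 GB left
disk 2: place 629 GB, 371 GB left
disk 3: place 557 GB, 443 GB left
disk 4: place 516 GB, 484 GB left
disk 5: place 510 GB, 490 GB left
disk 2: place 296 GB, 75 GB left
disk 1: place 256 GB, 26 GB left
disk 3: place 194 GB, 249 GB left
disk 3: place 152 GB, 97 GB left
Final disks: [718,256] [629,296] [557,194,152] [516] [510].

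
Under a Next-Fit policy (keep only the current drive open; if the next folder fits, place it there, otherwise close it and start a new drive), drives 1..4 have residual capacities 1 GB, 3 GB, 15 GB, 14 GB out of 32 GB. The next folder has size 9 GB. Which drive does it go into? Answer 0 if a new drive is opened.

Next-Fit only looks at drive 4, which has 14 GB free.
9 GB fits there.

4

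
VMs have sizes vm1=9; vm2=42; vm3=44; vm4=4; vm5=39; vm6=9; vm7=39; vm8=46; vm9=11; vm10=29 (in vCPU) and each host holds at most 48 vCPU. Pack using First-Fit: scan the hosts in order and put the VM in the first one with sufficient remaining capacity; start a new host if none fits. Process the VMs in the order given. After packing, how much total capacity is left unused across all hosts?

host 1: place vm1 (9 vCPU), 39 vCPU left
host 2: place vm2 (42 vCPU), 6 vCPU left
host 3: place vm3 (44 vCPU), 4 vCPU left
host 1: place vm4 (4 vCPU), 35 vCPU left
host 4: place vm5 (39 vCPU), 9 vCPU left
host 1: place vm6 (9 vCPU), 26 vCPU left
host 5: place vm7 (39 vCPU), 9 vCPU left
host 6: place vm8 (46 vCPU), 2 vCPU left
host 1: place vm9 (11 vCPU), 15 vCPU left
host 7: place vm10 (29 vCPU), 19 vCPU left
7 hosts × 48 vCPU = 336 vCPU; used 272 vCPU; unused 64 vCPU.

64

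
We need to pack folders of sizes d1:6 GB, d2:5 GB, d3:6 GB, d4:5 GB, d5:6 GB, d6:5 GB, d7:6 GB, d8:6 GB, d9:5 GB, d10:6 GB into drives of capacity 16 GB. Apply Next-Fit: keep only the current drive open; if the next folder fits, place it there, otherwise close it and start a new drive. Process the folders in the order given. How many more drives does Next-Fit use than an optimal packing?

Next-Fit: [6,5] [6,5] [6,5] [6,6] [5,6] → 5 drives.
Total size 56 GB; any packing needs at least ⌈56/16⌉ = 4 drives.
An optimal packing achieves that bound: [6,6] [6,6] [6,5,5] [6,5,5] → 4 drives.
Excess: 5 − 4 = 1.

1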